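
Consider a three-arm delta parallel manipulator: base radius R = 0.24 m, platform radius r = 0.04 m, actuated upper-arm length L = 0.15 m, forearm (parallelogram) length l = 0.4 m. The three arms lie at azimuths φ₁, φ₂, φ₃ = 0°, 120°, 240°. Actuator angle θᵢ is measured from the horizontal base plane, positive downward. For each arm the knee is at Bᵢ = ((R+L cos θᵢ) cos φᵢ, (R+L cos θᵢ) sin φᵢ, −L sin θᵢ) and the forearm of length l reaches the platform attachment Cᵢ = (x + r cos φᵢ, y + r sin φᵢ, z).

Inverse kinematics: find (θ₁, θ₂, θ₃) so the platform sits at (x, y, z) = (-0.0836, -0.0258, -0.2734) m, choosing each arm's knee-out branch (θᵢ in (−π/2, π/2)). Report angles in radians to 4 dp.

θ₁ = 0.9595, θ₂ = 0.3487, θ₃ = 0.0000

φ1=0.0° → target in arm frame (-0.0836, -0.0258)
  A cos θ + B sin θ = C:  0.2836·cos θ + -0.2734·sin θ = -0.0611
  √(A²+B²)=0.3939;  θ1 = -0.7671+1.7266 ≈ 0.9595
φ2=120.0° → target in arm frame (0.0195, 0.0853)
  e−x'=0.1805;  (l²−L²−(e−x')²−y'²−z²)/2L = 0.0763
  γ=atan2(-0.2734,0.1805)=-0.9872;  ψ=arccos(0.2328)=1.3359;  θ2=γ+ψ≈0.3487
φ3=240.0° → target in arm frame (0.0641, -0.0595)
  A=0.1359, B=-0.2734, C=(l²−L²−A²−y'²−z²)/(2L)=0.1359
  √(A²+B²)=0.3053;  θ3 = -1.1096+1.1096 ≈ 0.0000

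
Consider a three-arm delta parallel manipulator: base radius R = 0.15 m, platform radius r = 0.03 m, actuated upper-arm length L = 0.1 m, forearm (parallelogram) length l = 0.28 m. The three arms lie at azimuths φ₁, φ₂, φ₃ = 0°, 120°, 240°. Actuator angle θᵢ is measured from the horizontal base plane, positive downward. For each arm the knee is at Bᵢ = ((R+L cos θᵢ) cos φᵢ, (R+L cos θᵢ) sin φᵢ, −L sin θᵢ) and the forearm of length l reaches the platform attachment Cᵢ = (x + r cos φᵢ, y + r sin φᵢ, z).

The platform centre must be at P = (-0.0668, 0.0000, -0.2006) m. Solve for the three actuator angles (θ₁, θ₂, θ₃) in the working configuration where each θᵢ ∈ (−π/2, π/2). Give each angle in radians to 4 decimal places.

θ₁ = 0.8729, θ₂ = 0.0002, θ₃ = 0.0002

arm 1 (φ=0.0°): x'=-0.0668, y'=0.0000
  A cos θ + B sin θ = C:  0.1868·cos θ + -0.2006·sin θ = -0.0337
  γ=atan2(-0.2006,0.1868)=-0.8210;  ψ=arccos(-0.1228)=1.6940;  θ1=γ+ψ≈0.8729
φ2=120.0° → target in arm frame (0.0334, 0.0579)
  A=0.0866, B=-0.2006, C=(l²−L²−A²−y'²−z²)/(2L)=0.0866
  θ2 = atan2(B,A) + arccos(C/0.2185) = 0.0002
rotate P by −φ3: (0.0334, -0.0579, -0.2006)
  e−x'=0.0866;  (l²−L²−(e−x')²−y'²−z²)/2L = 0.0866
  θ3 = atan2(B,A) + arccos(C/0.2185) = 0.0002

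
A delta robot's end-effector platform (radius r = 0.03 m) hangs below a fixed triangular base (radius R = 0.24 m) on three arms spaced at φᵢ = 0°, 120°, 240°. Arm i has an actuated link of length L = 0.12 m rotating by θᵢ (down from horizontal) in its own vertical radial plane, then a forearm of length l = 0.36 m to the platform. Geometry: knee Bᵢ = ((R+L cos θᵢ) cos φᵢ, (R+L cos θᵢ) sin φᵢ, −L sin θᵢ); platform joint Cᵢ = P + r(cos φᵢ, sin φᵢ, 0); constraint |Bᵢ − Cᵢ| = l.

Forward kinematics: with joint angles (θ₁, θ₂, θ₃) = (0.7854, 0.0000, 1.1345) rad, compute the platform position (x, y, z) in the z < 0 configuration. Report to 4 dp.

arm 1 at φ=0.0°: ρ1 = 0.2949;  centre 1 = (0.2949, 0.0000, -0.0849)
arm 2 at φ=120.0°: ρ2 = 0.3300;  centre 2 = (-0.1650, 0.2858, 0.0000)
arm 3 at φ=240.0°: ρ3 = 0.2607;  centre 3 = (-0.1304, -0.2258, -0.1088)
subtract pairs → two planes through P
plane₁₂: -0.9197x+0.5716y+0.1697z = 0.0148
det = 0.9014;  x = 0.0017+0.0547z,  y = 0.0286+-0.2089z
sphere 1 gives Az²+Bz+C=0 with A=1.0466, B=0.1257, C=-0.0356;  B²−4AC=0.1650;  roots -0.2541, 0.1340;  negative root z = -0.2541
x = -0.0122, y = 0.0816

(-0.0122, 0.0816, -0.2541)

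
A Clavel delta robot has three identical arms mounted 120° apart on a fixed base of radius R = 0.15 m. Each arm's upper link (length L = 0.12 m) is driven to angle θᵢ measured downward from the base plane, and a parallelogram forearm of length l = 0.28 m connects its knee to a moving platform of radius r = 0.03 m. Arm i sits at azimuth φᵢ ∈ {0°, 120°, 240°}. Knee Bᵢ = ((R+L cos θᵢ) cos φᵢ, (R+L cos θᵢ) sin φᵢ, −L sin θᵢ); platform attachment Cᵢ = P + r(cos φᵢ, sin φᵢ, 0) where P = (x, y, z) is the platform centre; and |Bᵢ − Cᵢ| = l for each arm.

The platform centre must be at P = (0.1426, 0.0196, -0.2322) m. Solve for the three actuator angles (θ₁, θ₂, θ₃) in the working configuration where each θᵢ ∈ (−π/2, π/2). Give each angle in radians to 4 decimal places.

θ₁ = -0.2619, θ₂ = 1.2220, θ₃ = 1.3966

φ1=0.0° → target in arm frame (0.1426, 0.0196)
  e−x'=-0.0226;  (l²−L²−(e−x')²−y'²−z²)/2L = 0.0383
  √(A²+B²)=0.2333;  θ1 = -1.6678+1.4059 ≈ -0.2619
rotate P by −φ2: (-0.0543, -0.1333, -0.2322)
  e−x'=0.1743;  (l²−L²−(e−x')²−y'²−z²)/2L = -0.1586
  √(A²+B²)=0.2904;  θ2 = -0.9268+2.1488 ≈ 1.2220
arm 3 (φ=240.0°): x'=-0.0883, y'=0.1137
  A cos θ + B sin θ = C:  0.2083·cos θ + -0.2322·sin θ = -0.1926
  θ3 = atan2(B,A) + arccos(C/0.3119) = 1.3966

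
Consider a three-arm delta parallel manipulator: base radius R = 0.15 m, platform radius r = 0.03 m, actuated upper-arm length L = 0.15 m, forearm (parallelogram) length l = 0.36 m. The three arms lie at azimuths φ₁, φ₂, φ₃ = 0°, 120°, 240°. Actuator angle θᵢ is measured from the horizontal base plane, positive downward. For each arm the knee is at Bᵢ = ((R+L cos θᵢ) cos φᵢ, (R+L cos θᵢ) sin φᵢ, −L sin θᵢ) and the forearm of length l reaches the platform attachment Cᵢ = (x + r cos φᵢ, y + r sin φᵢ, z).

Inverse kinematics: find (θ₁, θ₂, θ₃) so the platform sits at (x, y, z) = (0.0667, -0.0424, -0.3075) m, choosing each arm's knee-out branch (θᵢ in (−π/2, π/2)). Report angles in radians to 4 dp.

arm 1 (φ=0.0°): x'=0.0667, y'=-0.0424
  A cos θ + B sin θ = C:  0.0533·cos θ + -0.3075·sin θ = 0.0264
  θ1 = atan2(B,A) + arccos(C/0.3121) = 0.0871
rotate P by −φ2: (-0.0701, -0.0366, -0.3075)
  A cos θ + B sin θ = C:  0.1901·cos θ + -0.3075·sin θ = -0.0831
  √(A²+B²)=0.3615;  θ2 = -1.0172+1.8026 ≈ 0.7855
rotate P by −φ3: (0.0034, 0.0790, -0.3075)
  e−x'=0.1166;  (l²−L²−(e−x')²−y'²−z²)/2L = -0.0243
  θ3 = atan2(B,A) + arccos(C/0.3289) = 0.4365

θ₁ = 0.0871, θ₂ = 0.7855, θ₃ = 0.4365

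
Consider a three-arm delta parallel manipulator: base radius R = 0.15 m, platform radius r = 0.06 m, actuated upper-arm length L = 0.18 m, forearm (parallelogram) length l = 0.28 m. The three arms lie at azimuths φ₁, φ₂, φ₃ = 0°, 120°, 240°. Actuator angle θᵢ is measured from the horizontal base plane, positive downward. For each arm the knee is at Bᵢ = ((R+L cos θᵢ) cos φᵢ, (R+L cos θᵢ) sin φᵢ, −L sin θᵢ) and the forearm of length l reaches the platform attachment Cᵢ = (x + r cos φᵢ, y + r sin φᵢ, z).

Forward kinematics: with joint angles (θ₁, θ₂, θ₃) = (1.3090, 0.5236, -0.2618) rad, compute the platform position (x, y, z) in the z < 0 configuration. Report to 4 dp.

arm 1 at φ=0.0°: (R−r)+L cos θ1 = 0.1366;  O1 = (0.1366, 0.0000, -0.1739)
φ2=120.0°: virtual centre (-0.1229, 0.2129, -0.0900), radius l
arm 3 at φ=240.0°: (R−r)+L cos θ3 = 0.2639;  O3 = (-0.1319, -0.2285, 0.0466)
eliminate P² terms by subtracting sphere 1 from 2 and 3
linear system: -0.5191x+0.4259y = 0.0197−0.1677z; -0.5370x+-0.4570y = 0.0229−0.4409z
Cramer: x(z) = -0.0402+0.5675z;  y(z) = -0.0028+0.2978z
sphere 1 gives Az²+Bz+C=0 with A=1.4108, B=0.1453, C=-0.0169;  B²−4AC=0.1165;  roots -0.1725, 0.0694;  negative root z = -0.1725
x = -0.1381, y = -0.0542

(-0.1381, -0.0542, -0.1725)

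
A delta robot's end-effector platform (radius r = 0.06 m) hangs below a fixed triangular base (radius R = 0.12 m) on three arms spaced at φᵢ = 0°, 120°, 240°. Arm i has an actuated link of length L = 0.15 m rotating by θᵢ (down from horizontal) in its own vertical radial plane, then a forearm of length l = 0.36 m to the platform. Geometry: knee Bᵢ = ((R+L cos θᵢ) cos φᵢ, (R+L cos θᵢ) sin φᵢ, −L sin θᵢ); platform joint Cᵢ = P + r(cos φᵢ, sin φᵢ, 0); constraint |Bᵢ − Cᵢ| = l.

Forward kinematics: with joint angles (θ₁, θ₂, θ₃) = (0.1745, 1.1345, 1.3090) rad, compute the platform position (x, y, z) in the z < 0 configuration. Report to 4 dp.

arm 1 at φ=0.0°: e+L cos θ1 = 0.2077;  S1 = (0.2077, 0.0000, -0.0260)
arm 2 at φ=120.0°: e+L cos θ2 = 0.1234;  S2 = (-0.0617, 0.1069, -0.1359)
S3 = (0.0988·cos240.0°, 0.0988·sin240.0°, -0.1449) = (-0.0494, -0.0856, -0.1449)
|S₂|²−|S₁|² = -0.0101;  |S₃|²−|S₁|² = -0.0131
plane₁₂: -0.5388x+0.2137y+-0.2198z = -0.0101
Cramer: x(z) = 0.0224-0.4374z;  y(z) = 0.0091-0.0744z
into |P−S₁|² = l²: 1.1969z² + 0.2129z + -0.0945 = 0;  Δ = 0.4977;  z = -0.3836 or 0.2058 → z<0 root = -0.3836
x = 0.1902, y = 0.0376

(0.1902, 0.0376, -0.3836)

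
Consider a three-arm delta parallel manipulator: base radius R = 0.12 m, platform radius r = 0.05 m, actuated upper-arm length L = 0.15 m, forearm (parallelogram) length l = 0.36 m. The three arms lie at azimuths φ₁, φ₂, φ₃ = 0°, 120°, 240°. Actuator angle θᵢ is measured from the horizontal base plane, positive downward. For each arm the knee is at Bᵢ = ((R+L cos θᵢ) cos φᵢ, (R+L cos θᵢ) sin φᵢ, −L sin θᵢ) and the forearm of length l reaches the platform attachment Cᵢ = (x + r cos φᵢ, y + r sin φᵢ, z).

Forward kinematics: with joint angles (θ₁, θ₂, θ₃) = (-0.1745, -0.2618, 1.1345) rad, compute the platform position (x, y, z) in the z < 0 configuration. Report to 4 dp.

O1 = (0.2177·cos0.0°, 0.2177·sin0.0°, 0.0260) = (0.2177, 0.0000, 0.0260)
φ2=120.0°: virtual centre (-0.1074, 0.1861, 0.0388), radius l
O3 = (0.1334·cos240.0°, 0.1334·sin240.0°, -0.1359) = (-0.0667, -0.1155, -0.1359)
eliminate P² terms by subtracting sphere 1 from 2 and 3
[-0.6503 0.3722 0.0256]·P = -0.0004;  [-0.5688 -0.2310 -0.3240]·P = -0.0118
Cramer: x(z) = 0.0124-0.3168z;  y(z) = 0.0206-0.6223z
into |P−O₁|² = l²: 1.4876z² + 0.0524z + -0.0863 = 0;  Δ = 0.5165;  z = -0.2592 or 0.2239 → z<0 root = -0.2592
x = 0.0945, y = 0.1819

(0.0945, 0.1819, -0.2592)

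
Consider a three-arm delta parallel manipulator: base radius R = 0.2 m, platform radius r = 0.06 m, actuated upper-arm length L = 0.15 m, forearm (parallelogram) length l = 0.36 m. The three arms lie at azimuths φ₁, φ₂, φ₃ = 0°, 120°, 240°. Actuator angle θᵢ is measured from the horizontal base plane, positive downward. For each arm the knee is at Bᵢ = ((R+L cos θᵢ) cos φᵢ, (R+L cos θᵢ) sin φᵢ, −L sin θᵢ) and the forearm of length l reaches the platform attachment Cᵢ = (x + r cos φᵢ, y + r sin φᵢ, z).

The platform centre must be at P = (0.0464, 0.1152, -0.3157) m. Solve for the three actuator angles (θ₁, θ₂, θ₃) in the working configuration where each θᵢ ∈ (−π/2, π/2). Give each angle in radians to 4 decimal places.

arm 1 (φ=0.0°): x'=0.0464, y'=0.1152
  e−x'=0.0936;  (l²−L²−(e−x')²−y'²−z²)/2L = -0.0487
  θ1 = atan2(B,A) + arccos(C/0.3293) = 0.4366
arm 2 (φ=120.0°): x'=0.0766, y'=-0.0978
  A=0.0634, B=-0.3157, C=(l²−L²−A²−y'²−z²)/(2L)=-0.0205
  √(A²+B²)=0.3220;  θ2 = -1.3725+1.6345 ≈ 0.2620
arm 3 (φ=240.0°): x'=-0.1230, y'=-0.0174
  A cos θ + B sin θ = C:  0.2630·cos θ + -0.3157·sin θ = -0.2067
  θ3 = atan2(B,A) + arccos(C/0.4109) = 1.2218

θ₁ = 0.4366, θ₂ = 0.2620, θ₃ = 1.2218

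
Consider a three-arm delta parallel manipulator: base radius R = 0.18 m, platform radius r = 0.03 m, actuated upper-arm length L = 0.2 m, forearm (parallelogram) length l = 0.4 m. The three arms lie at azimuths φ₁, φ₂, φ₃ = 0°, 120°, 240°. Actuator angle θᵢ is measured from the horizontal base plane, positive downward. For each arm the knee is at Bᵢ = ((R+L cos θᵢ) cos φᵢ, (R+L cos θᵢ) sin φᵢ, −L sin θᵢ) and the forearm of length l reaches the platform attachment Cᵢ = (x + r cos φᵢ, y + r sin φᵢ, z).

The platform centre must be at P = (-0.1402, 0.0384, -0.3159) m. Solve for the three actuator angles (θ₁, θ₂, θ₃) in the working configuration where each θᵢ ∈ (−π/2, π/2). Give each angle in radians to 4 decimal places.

φ1=0.0° → target in arm frame (-0.1402, 0.0384)
  e−x'=0.2902;  (l²−L²−(e−x')²−y'²−z²)/2L = -0.1637
  θ1 = atan2(B,A) + arccos(C/0.4290) = 1.1346
φ2=120.0° → target in arm frame (0.1034, 0.1022)
  A=0.0466, B=-0.3159, C=(l²−L²−A²−y'²−z²)/(2L)=0.0190
  θ2 = atan2(B,A) + arccos(C/0.3193) = 0.0872
rotate P by −φ3: (0.0368, -0.1406, -0.3159)
  A=0.1132, B=-0.3159, C=(l²−L²−A²−y'²−z²)/(2L)=-0.0309
  √(A²+B²)=0.3356;  θ3 = -1.2268+1.6631 ≈ 0.4363

θ₁ = 1.1346, θ₂ = 0.0872, θ₃ = 0.4363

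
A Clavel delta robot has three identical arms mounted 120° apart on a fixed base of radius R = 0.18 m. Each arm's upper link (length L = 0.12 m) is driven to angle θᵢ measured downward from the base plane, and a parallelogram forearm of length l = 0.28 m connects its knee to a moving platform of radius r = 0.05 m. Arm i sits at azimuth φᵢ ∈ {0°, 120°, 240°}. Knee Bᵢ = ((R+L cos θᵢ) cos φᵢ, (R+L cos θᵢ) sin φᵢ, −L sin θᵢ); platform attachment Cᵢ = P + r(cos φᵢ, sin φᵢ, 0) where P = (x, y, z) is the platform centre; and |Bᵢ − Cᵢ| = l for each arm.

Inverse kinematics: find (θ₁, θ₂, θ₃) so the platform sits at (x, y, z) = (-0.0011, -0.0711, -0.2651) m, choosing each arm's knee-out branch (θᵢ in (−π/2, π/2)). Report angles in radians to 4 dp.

θ₁ = 0.8728, θ₂ = 1.2216, θ₃ = 0.4357

φ1=0.0° → target in arm frame (-0.0011, -0.0711)
  A cos θ + B sin θ = C:  0.1311·cos θ + -0.2651·sin θ = -0.1188
  γ=atan2(-0.2651,0.1311)=-1.1115;  ψ=arccos(-0.4018)=1.9843;  θ1=γ+ψ≈0.8728
rotate P by −φ2: (-0.0610, 0.0365, -0.2651)
  A cos θ + B sin θ = C:  0.1910·cos θ + -0.2651·sin θ = -0.1838
  √(A²+B²)=0.3268;  θ2 = -0.9464+2.1680 ≈ 1.2216
φ3=240.0° → target in arm frame (0.0621, 0.0346)
  A cos θ + B sin θ = C:  0.0679·cos θ + -0.2651·sin θ = -0.0503
  γ=atan2(-0.2651,0.0679)=-1.3201;  ψ=arccos(-0.1840)=1.7558;  θ3=γ+ψ≈0.4357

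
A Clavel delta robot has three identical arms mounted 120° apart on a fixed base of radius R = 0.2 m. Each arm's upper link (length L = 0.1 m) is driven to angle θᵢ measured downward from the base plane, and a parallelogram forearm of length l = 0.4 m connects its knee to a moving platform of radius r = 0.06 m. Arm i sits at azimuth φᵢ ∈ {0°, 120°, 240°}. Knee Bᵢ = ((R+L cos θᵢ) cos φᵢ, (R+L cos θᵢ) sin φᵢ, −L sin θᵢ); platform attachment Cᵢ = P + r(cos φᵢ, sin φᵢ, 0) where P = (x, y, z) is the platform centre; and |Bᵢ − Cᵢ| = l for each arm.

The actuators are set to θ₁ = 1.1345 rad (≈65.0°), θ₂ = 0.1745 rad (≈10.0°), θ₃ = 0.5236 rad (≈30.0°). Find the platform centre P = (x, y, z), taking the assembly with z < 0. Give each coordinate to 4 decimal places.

arm 1 at φ=0.0°: (R−r)+L cos θ1 = 0.1823;  O1 = (0.1823, 0.0000, -0.0906)
O2 = (0.2385·cos120.0°, 0.2385·sin120.0°, -0.0174) = (-0.1192, 0.2065, -0.0174)
φ3=240.0°: virtual centre (-0.1133, -0.1962, -0.0500), radius l
subtract pairs → two planes through P
plane₁₂: -0.6030x+0.4131y+0.1465z = 0.0157
det = 0.4808;  x = -0.0235+0.1894z,  y = 0.0038+-0.0782z
sphere 1 gives Az²+Bz+C=0 with A=1.0420, B=0.1027, C=-0.1094;  B²−4AC=0.4666;  roots -0.3771, 0.2785;  negative root z = -0.3771
x = -0.0949, y = 0.0333

(-0.0949, 0.0333, -0.3771)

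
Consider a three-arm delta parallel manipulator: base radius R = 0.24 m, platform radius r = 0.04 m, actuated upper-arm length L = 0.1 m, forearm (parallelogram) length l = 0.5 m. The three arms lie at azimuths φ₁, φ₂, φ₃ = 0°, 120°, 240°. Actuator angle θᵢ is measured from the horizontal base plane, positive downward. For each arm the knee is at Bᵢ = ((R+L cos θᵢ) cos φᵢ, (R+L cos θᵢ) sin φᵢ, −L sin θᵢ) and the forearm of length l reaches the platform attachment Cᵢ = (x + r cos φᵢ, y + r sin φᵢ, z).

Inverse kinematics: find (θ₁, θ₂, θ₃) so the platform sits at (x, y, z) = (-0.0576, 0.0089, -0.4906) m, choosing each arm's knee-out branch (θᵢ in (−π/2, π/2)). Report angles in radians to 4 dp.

θ₁ = 1.1341, θ₂ = 0.6107, θ₃ = 0.6980

φ1=0.0° → target in arm frame (-0.0576, 0.0089)
  A cos θ + B sin θ = C:  0.2576·cos θ + -0.4906·sin θ = -0.3356
  √(A²+B²)=0.5541;  θ1 = -1.0873+2.2214 ≈ 1.1341
arm 2 (φ=120.0°): x'=0.0365, y'=0.0454
  A cos θ + B sin θ = C:  0.1635·cos θ + -0.4906·sin θ = -0.1474
  θ2 = atan2(B,A) + arccos(C/0.5171) = 0.6107
rotate P by −φ3: (0.0211, -0.0543, -0.4906)
  e−x'=0.1789;  (l²−L²−(e−x')²−y'²−z²)/2L = -0.1782
  γ=atan2(-0.4906,0.1789)=-1.2211;  ψ=arccos(-0.3413)=1.9191;  θ3=γ+ψ≈0.6980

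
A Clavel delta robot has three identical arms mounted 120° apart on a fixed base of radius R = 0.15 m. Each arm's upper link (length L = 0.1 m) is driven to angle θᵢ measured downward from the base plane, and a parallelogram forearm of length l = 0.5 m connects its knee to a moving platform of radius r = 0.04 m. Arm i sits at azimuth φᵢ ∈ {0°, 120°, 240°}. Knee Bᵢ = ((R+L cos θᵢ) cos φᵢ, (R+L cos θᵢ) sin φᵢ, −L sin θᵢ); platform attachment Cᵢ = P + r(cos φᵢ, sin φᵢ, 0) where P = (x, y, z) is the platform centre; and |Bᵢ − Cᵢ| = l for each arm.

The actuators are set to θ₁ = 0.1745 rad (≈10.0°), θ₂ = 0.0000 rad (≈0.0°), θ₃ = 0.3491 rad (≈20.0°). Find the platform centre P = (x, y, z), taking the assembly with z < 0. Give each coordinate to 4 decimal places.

(0.0005, 0.0467, -0.4697)

S1 = (0.2085·cos0.0°, 0.2085·sin0.0°, -0.0174) = (0.2085, 0.0000, -0.0174)
arm 2 at φ=120.0°: ρ2 = 0.2100;  S2 = (-0.1050, 0.1819, 0.0000)
arm 3 at φ=240.0°: ρ3 = 0.2040;  S3 = (-0.1020, -0.1766, -0.0342)
|S₂|²−|S₁|² = 0.0003;  |S₃|²−|S₁|² = -0.0010
plane₁₂: -0.6270x+0.3637y+0.0347z = 0.0003
det = 0.4473;  x = 0.0005+0.0000z,  y = 0.0019+-0.0954z
quadratic in z: (1.0091)z²+(0.0344)z+(-0.2065)=0, √Δ=0.9135 → z ∈ {-0.4697, 0.4356}; z = -0.4697 (taking z<0)
x = 0.0005, y = 0.0467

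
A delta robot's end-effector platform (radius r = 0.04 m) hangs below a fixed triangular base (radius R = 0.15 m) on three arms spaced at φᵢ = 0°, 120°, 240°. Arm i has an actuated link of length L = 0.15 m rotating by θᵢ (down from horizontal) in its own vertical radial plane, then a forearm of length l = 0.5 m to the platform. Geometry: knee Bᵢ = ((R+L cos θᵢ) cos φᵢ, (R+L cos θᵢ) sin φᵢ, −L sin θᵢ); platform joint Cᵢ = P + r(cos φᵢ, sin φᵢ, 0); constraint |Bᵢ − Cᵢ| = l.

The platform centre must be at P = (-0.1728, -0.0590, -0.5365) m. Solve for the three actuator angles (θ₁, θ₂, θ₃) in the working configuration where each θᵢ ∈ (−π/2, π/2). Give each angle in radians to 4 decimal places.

arm 1 (φ=0.0°): x'=-0.1728, y'=-0.0590
  e−x'=0.2828;  (l²−L²−(e−x')²−y'²−z²)/2L = -0.4793
  θ1 = atan2(B,A) + arccos(C/0.6065) = 1.3964
φ2=120.0° → target in arm frame (0.0353, 0.1791)
  e−x'=0.0747;  (l²−L²−(e−x')²−y'²−z²)/2L = -0.3267
  √(A²+B²)=0.5417;  θ2 = -1.4325+2.2182 ≈ 0.7857
arm 3 (φ=240.0°): x'=0.1375, y'=-0.1201
  A=-0.0275, B=-0.5365, C=(l²−L²−A²−y'²−z²)/(2L)=-0.2517
  θ3 = atan2(B,A) + arccos(C/0.5372) = 0.4365

θ₁ = 1.3964, θ₂ = 0.7857, θ₃ = 0.4365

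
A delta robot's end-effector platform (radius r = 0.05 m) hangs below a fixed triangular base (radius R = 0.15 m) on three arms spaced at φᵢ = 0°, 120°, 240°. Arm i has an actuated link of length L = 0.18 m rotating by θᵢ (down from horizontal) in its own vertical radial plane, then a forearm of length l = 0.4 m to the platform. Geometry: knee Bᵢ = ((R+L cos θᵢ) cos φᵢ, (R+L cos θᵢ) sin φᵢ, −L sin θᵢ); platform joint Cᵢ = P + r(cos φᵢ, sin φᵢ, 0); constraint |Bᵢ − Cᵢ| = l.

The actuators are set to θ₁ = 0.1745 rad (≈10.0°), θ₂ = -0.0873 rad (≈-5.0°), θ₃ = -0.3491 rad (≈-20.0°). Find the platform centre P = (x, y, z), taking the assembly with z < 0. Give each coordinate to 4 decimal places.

(-0.0446, -0.0242, -0.2675)

arm 1 at φ=0.0°: ρ1 = 0.2773;  centre 1 = (0.2773, 0.0000, -0.0313)
arm 2 at φ=120.0°: ρ2 = 0.2793;  centre 2 = (-0.1397, 0.2419, 0.0157)
arm 3 at φ=240.0°: ρ3 = 0.2691;  centre 3 = (-0.1346, -0.2331, 0.0616)
|centre ₂|²−|centre ₁|² = 0.0004;  |centre ₃|²−|centre ₁|² = -0.0016
plane₁₂: -0.8338x+0.4838y+0.0939z = 0.0004
det = 0.7872;  x = 0.0008+0.1697z,  y = 0.0021+0.0984z
quadratic in z: (1.0385)z²+(-0.0309)z+(-0.0826)=0, √Δ=0.5864 → z ∈ {-0.2675, 0.2972}; z = -0.2675 (taking z<0)
x = -0.0446, y = -0.0242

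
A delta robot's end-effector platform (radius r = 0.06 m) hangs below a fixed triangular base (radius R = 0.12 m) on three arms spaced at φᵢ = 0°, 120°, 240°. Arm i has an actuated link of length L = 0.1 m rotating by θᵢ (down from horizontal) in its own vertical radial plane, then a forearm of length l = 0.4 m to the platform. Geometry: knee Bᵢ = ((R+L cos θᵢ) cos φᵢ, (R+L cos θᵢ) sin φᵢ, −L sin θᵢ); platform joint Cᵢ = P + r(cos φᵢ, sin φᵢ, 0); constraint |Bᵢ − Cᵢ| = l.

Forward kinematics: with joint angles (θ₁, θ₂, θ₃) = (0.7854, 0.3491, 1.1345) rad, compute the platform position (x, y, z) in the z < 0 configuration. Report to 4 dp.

(-0.0033, 0.1222, -0.4272)

centre 1 = (0.1307·cos0.0°, 0.1307·sin0.0°, -0.0707) = (0.1307, 0.0000, -0.0707)
arm 2 at φ=120.0°: e+L cos θ2 = 0.1540;  centre 2 = (-0.0770, 0.1333, -0.0342)
φ3=240.0°: virtual centre (-0.0511, -0.0886, -0.0906), radius l
subtract pairs → two planes through P
linear system: -0.4154x+0.2667y = 0.0028−0.0730z; -0.3637x+-0.1771y = -0.0034−-0.0398z
Cramer: x(z) = 0.0024+0.0135z;  y(z) = 0.0143-0.2527z
into |P−centre ₁|² = l²: 1.0640z² + 0.1307z + -0.1383 = 0;  Δ = 0.6059;  z = -0.4272 or 0.3043 → z<0 root = -0.4272
x = -0.0033, y = 0.1222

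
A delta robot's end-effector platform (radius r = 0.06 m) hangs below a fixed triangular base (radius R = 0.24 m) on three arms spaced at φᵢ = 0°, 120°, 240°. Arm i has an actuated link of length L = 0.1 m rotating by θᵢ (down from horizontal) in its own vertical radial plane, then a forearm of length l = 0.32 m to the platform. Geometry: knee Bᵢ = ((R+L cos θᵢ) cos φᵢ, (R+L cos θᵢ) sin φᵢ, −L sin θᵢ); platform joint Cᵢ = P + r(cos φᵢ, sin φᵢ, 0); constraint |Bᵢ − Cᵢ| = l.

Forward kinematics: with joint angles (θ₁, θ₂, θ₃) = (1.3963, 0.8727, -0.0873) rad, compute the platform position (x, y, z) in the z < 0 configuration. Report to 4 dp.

(-0.0810, -0.0571, -0.2456)

O1 = (0.1974·cos0.0°, 0.1974·sin0.0°, -0.0985) = (0.1974, 0.0000, -0.0985)
φ2=120.0°: virtual centre (-0.1221, 0.2115, -0.0766), radius l
O3 = (0.2796·cos240.0°, 0.2796·sin240.0°, 0.0087) = (-0.1398, -0.2422, 0.0087)
subtract pairs → two planes through P
[-0.6390 0.4231 0.0437]·P = 0.0169;  [-0.6743 -0.4843 0.2144]·P = 0.0296
det = 0.5948;  x = -0.0348+0.1881z,  y = -0.0127+0.1807z
sphere 1 gives Az²+Bz+C=0 with A=1.0681, B=0.1050, C=-0.0386;  B²−4AC=0.1761;  roots -0.2456, 0.1473;  negative root z = -0.2456
x = -0.0810, y = -0.0571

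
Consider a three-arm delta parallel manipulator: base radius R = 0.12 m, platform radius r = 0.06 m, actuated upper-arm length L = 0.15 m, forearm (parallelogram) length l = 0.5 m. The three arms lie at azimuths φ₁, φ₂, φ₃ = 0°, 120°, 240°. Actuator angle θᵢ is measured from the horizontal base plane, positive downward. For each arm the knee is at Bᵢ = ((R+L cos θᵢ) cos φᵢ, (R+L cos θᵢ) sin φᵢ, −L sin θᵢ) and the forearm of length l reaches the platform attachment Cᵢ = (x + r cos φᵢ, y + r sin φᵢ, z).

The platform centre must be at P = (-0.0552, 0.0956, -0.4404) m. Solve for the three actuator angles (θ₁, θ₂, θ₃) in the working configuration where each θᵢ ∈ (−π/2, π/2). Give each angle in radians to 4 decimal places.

θ₁ = 0.1742, θ₂ = -0.3493, θ₃ = 0.1742

rotate P by −φ1: (-0.0552, 0.0956, -0.4404)
  e−x'=0.1152;  (l²−L²−(e−x')²−y'²−z²)/2L = 0.0371
  √(A²+B²)=0.4552;  θ1 = -1.3149+1.4892 ≈ 0.1742
φ2=120.0° → target in arm frame (0.1104, 0.0000)
  e−x'=-0.0504;  (l²−L²−(e−x')²−y'²−z²)/2L = 0.1034
  θ2 = atan2(B,A) + arccos(C/0.4433) = -0.3493
φ3=240.0° → target in arm frame (-0.0552, -0.0956)
  e−x'=0.1152;  (l²−L²−(e−x')²−y'²−z²)/2L = 0.0371
  θ3 = atan2(B,A) + arccos(C/0.4552) = 0.1742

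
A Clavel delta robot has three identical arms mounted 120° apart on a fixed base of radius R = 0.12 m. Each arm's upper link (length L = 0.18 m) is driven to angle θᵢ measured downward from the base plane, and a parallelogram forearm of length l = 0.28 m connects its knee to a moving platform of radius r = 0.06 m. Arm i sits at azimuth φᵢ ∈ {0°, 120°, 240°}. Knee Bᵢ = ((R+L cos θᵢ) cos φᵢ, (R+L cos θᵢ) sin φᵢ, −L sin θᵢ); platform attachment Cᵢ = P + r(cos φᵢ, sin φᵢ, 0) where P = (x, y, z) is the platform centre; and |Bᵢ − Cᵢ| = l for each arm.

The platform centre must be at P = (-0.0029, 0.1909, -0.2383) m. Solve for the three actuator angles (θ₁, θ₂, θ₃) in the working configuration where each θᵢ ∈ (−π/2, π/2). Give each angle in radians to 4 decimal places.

rotate P by −φ1: (-0.0029, 0.1909, -0.2383)
  A cos θ + B sin θ = C:  0.0629·cos θ + -0.2383·sin θ = -0.1422
  √(A²+B²)=0.2465;  θ1 = -1.3127+2.1857 ≈ 0.8730
arm 2 (φ=120.0°): x'=0.1668, y'=-0.0929
  e−x'=-0.1068;  (l²−L²−(e−x')²−y'²−z²)/2L = -0.0856
  √(A²+B²)=0.2611;  θ2 = -1.9920+1.9049 ≈ -0.0872
rotate P by −φ3: (-0.1639, -0.0980, -0.2383)
  A cos θ + B sin θ = C:  0.2239·cos θ + -0.2383·sin θ = -0.1958
  √(A²+B²)=0.3270;  θ3 = -0.8166+2.2130 ≈ 1.3964

θ₁ = 0.8730, θ₂ = -0.0872, θ₃ = 1.3964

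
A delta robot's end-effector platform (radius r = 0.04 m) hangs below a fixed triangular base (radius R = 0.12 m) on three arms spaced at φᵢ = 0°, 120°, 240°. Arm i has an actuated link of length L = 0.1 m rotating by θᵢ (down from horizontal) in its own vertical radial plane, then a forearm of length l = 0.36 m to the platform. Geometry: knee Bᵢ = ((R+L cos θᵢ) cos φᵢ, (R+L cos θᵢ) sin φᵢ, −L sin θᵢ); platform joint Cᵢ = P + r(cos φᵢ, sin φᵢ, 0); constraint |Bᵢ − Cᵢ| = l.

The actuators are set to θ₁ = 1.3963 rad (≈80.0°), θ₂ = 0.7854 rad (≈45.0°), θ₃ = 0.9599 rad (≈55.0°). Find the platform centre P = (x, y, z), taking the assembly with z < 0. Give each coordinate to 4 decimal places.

(-0.0755, 0.0208, -0.4136)

O1 = (0.0974·cos0.0°, 0.0974·sin0.0°, -0.0985) = (0.0974, 0.0000, -0.0985)
arm 2 at φ=120.0°: e+L cos θ2 = 0.1507;  O2 = (-0.0754, 0.1305, -0.0707)
O3 = (0.1374·cos240.0°, 0.1374·sin240.0°, -0.0819) = (-0.0687, -0.1190, -0.0819)
|O₂|²−|O₁|² = 0.0085;  |O₃|²−|O₁|² = 0.0064
plane₁₂: -0.3454x+0.2610y+0.0555z = 0.0085
Cramer: x(z) = -0.0219+0.1295z;  y(z) = 0.0037-0.0414z
sphere 1 gives Az²+Bz+C=0 with A=1.0185, B=0.1658, C=-0.1057;  B²−4AC=0.4579;  roots -0.4136, 0.2508;  negative root z = -0.4136
x = -0.0755, y = 0.0208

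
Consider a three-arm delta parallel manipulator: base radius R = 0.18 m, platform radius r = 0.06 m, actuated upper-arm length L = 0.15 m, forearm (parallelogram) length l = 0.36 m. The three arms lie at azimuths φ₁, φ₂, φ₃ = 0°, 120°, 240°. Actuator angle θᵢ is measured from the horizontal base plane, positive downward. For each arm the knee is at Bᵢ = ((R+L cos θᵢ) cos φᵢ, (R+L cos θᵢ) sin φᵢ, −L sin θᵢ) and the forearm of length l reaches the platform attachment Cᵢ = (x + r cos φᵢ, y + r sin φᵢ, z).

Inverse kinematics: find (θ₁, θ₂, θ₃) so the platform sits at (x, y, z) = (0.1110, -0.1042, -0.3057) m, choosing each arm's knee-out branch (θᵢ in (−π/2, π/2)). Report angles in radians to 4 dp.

θ₁ = -0.0001, θ₂ = 1.2217, θ₃ = 0.4365

φ1=0.0° → target in arm frame (0.1110, -0.1042)
  A=0.0090, B=-0.3057, C=(l²−L²−A²−y'²−z²)/(2L)=0.0090
  γ=atan2(-0.3057,0.0090)=-1.5414;  ψ=arccos(0.0295)=1.5413;  θ1=γ+ψ≈-0.0001
arm 2 (φ=120.0°): x'=-0.1457, y'=-0.0440
  A=0.2657, B=-0.3057, C=(l²−L²−A²−y'²−z²)/(2L)=-0.1964
  √(A²+B²)=0.4051;  θ2 = -0.8552+2.0769 ≈ 1.2217
rotate P by −φ3: (0.0347, 0.1482, -0.3057)
  e−x'=0.0853;  (l²−L²−(e−x')²−y'²−z²)/2L = -0.0520
  θ3 = atan2(B,A) + arccos(C/0.3174) = 0.4365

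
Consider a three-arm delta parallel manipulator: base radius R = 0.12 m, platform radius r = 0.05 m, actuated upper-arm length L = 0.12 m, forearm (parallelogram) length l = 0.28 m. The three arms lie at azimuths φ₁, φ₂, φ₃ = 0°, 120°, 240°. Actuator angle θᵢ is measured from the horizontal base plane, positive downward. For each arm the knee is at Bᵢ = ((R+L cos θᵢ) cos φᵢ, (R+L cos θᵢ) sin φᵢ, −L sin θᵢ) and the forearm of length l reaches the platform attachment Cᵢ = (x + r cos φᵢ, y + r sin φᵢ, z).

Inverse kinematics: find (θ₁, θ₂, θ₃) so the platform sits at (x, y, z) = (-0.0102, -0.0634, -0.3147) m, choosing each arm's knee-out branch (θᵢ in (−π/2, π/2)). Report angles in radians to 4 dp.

θ₁ = 0.8727, θ₂ = 1.0472, θ₃ = 0.5232

arm 1 (φ=0.0°): x'=-0.0102, y'=-0.0634
  e−x'=0.0802;  (l²−L²−(e−x')²−y'²−z²)/2L = -0.1895
  γ=atan2(-0.3147,0.0802)=-1.3213;  ψ=arccos(-0.5836)=2.1940;  θ1=γ+ψ≈0.8727
φ2=120.0° → target in arm frame (-0.0498, 0.0405)
  A=0.1198, B=-0.3147, C=(l²−L²−A²−y'²−z²)/(2L)=-0.2126
  γ=atan2(-0.3147,0.1198)=-1.2070;  ψ=arccos(-0.6315)=2.2542;  θ2=γ+ψ≈1.0472
rotate P by −φ3: (0.0600, 0.0229, -0.3147)
  A cos θ + B sin θ = C:  0.0100·cos θ + -0.3147·sin θ = -0.1486
  γ=atan2(-0.3147,0.0100)=-1.5390;  ψ=arccos(-0.4719)=2.0622;  θ3=γ+ψ≈0.5232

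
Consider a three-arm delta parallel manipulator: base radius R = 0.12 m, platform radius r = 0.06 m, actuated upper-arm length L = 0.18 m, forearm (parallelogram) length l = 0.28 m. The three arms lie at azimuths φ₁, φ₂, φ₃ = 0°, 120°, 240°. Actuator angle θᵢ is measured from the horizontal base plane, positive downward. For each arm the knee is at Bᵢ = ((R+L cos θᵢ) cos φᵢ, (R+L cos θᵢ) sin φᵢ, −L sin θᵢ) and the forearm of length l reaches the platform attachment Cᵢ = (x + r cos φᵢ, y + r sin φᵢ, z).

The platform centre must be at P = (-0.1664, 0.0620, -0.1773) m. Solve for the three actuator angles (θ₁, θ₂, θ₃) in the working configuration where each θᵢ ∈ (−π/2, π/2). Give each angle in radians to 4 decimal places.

arm 1 (φ=0.0°): x'=-0.1664, y'=0.0620
  A=0.2264, B=-0.1773, C=(l²−L²−A²−y'²−z²)/(2L)=-0.1126
  √(A²+B²)=0.2876;  θ1 = -0.6644+1.9731 ≈ 1.3088
arm 2 (φ=120.0°): x'=0.1369, y'=0.1131
  A=-0.0769, B=-0.1773, C=(l²−L²−A²−y'²−z²)/(2L)=-0.0115
  γ=atan2(-0.1773,-0.0769)=-1.9800;  ψ=arccos(-0.0595)=1.6304;  θ2=γ+ψ≈-0.3497
rotate P by −φ3: (0.0295, -0.1751, -0.1773)
  A cos θ + B sin θ = C:  0.0305·cos θ + -0.1773·sin θ = -0.0473
  γ=atan2(-0.1773,0.0305)=-1.4005;  ψ=arccos(-0.2629)=1.8368;  θ3=γ+ψ≈0.4364

θ₁ = 1.3088, θ₂ = -0.3497, θ₃ = 0.4364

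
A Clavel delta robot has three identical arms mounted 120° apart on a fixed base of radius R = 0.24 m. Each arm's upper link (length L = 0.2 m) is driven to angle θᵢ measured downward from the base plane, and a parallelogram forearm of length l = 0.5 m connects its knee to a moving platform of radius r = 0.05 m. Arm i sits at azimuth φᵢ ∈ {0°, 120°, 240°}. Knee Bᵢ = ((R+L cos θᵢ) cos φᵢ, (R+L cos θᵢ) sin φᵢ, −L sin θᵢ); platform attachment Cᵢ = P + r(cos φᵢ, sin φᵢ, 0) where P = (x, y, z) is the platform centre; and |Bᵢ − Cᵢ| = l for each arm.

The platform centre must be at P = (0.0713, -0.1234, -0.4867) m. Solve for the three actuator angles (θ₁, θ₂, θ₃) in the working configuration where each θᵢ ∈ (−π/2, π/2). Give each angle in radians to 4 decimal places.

φ1=0.0° → target in arm frame (0.0713, -0.1234)
  e−x'=0.1187;  (l²−L²−(e−x')²−y'²−z²)/2L = -0.1405
  γ=atan2(-0.4867,0.1187)=-1.3316;  ψ=arccos(-0.2804)=1.8550;  θ1=γ+ψ≈0.5235
arm 2 (φ=120.0°): x'=-0.1425, y'=0.0000
  A=0.3325, B=-0.4867, C=(l²−L²−A²−y'²−z²)/(2L)=-0.3436
  √(A²+B²)=0.5894;  θ2 = -0.9714+2.1931 ≈ 1.2217
rotate P by −φ3: (0.0712, 0.1234, -0.4867)
  A=0.1188, B=-0.4867, C=(l²−L²−A²−y'²−z²)/(2L)=-0.1406
  θ3 = atan2(B,A) + arccos(C/0.5010) = 0.5238

θ₁ = 0.5235, θ₂ = 1.2217, θ₃ = 0.5238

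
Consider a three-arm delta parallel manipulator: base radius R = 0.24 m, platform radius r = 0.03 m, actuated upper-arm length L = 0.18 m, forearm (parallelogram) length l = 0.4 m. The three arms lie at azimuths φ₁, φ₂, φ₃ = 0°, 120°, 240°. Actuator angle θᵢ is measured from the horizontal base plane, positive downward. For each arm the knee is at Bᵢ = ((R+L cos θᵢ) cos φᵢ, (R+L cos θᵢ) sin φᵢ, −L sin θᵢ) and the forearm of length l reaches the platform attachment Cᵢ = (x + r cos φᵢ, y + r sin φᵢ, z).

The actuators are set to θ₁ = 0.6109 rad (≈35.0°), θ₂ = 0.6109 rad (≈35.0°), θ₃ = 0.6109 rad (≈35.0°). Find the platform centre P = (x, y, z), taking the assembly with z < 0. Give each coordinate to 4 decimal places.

arm 1 at φ=0.0°: (R−r)+L cos θ1 = 0.3574;  centre 1 = (0.3574, 0.0000, -0.1032)
φ2=120.0°: virtual centre (-0.1787, 0.3096, -0.1032), radius l
arm 3 at φ=240.0°: (R−r)+L cos θ3 = 0.3574;  centre 3 = (-0.1787, -0.3096, -0.1032)
eliminate P² terms by subtracting sphere 1 from 2 and 3
linear system: -1.0723x+0.6191y = 0.0000−0.0000z; -1.0723x+-0.6191y = 0.0000−0.0000z
det = 1.3278;  x = 0.0000+0.0000z,  y = 0.0000+0.0000z
quadratic in z: (1.0000)z²+(0.2065)z+(-0.0216)=0, √Δ=0.3591 → z ∈ {-0.2828, 0.0763}; z = -0.2828 (taking z<0)
x = 0.0000, y = 0.0000

(0.0000, 0.0000, -0.2828)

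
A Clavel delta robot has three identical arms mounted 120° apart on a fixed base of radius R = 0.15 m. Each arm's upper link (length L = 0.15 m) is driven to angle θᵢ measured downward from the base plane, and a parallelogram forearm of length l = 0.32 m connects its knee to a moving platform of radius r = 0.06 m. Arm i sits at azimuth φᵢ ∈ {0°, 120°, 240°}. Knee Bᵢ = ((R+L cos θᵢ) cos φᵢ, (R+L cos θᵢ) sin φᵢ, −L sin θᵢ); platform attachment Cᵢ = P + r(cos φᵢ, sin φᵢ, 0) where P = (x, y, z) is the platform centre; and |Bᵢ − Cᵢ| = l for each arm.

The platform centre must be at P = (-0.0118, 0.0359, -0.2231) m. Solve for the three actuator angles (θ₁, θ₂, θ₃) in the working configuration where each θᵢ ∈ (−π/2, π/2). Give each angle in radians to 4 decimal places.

φ1=0.0° → target in arm frame (-0.0118, 0.0359)
  A cos θ + B sin θ = C:  0.1018·cos θ + -0.2231·sin θ = 0.0616
  √(A²+B²)=0.2452;  θ1 = -1.1427+1.3170 ≈ 0.1742
arm 2 (φ=120.0°): x'=0.0370, y'=-0.0077
  A=0.0530, B=-0.2231, C=(l²−L²−A²−y'²−z²)/(2L)=0.0909
  γ=atan2(-0.2231,0.0530)=-1.3375;  ψ=arccos(0.3962)=1.1634;  θ2=γ+ψ≈-0.1741
φ3=240.0° → target in arm frame (-0.0252, -0.0282)
  e−x'=0.1152;  (l²−L²−(e−x')²−y'²−z²)/2L = 0.0535
  γ=atan2(-0.2231,0.1152)=-1.0942;  ψ=arccos(0.2133)=1.3559;  θ3=γ+ψ≈0.2617

θ₁ = 0.1742, θ₂ = -0.1741, θ₃ = 0.2617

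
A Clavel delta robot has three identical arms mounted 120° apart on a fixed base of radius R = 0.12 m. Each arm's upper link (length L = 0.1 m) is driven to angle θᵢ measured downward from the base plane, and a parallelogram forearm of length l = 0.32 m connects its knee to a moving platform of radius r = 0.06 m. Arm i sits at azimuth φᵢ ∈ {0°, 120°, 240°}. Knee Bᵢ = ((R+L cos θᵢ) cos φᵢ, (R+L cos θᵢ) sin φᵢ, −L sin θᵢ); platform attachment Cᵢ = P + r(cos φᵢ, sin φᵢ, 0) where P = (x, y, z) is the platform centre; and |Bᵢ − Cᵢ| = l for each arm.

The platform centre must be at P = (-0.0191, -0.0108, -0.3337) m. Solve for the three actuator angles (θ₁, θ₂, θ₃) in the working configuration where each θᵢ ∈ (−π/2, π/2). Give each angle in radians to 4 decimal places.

θ₁ = 0.6110, θ₂ = 0.5236, θ₃ = 0.4365

arm 1 (φ=0.0°): x'=-0.0191, y'=-0.0108
  A cos θ + B sin θ = C:  0.0791·cos θ + -0.3337·sin θ = -0.1266
  θ1 = atan2(B,A) + arccos(C/0.3429) = 0.6110
arm 2 (φ=120.0°): x'=0.0002, y'=0.0219
  A=0.0598, B=-0.3337, C=(l²−L²−A²−y'²−z²)/(2L)=-0.1151
  √(A²+B²)=0.3390;  θ2 = -1.3935+1.9171 ≈ 0.5236
φ3=240.0° → target in arm frame (0.0189, -0.0111)
  A cos θ + B sin θ = C:  0.0411·cos θ + -0.3337·sin θ = -0.1038
  θ3 = atan2(B,A) + arccos(C/0.3362) = 0.4365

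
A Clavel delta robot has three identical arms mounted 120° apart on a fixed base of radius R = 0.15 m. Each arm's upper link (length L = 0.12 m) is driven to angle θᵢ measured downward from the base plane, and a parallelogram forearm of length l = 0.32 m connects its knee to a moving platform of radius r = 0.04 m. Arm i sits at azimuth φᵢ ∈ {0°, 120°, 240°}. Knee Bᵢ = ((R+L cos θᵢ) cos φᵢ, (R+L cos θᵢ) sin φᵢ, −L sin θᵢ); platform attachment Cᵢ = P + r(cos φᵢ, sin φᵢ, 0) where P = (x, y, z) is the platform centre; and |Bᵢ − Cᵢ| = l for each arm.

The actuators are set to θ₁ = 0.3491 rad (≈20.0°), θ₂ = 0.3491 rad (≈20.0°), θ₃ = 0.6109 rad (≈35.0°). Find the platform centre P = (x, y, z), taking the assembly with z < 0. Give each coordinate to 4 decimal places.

S1 = (0.2228·cos0.0°, 0.2228·sin0.0°, -0.0410) = (0.2228, 0.0000, -0.0410)
φ2=120.0°: virtual centre (-0.1114, 0.1929, -0.0410), radius l
arm 3 at φ=240.0°: ρ3 = 0.2083;  S3 = (-0.1041, -0.1804, -0.0688)
subtract pairs → two planes through P
linear system: -0.6683x+0.3858y = 0.0000−0.0000z; -0.6538x+-0.3608y = -0.0032−-0.0556z
det = 0.4934;  x = 0.0025+-0.0435z,  y = 0.0043+-0.0753z
quadratic in z: (1.0076)z²+(0.1006)z+(-0.0522)=0, √Δ=0.4695 → z ∈ {-0.2829, 0.1831}; z = -0.2829 (taking z<0)
x = 0.0148, y = 0.0256

(0.0148, 0.0256, -0.2829)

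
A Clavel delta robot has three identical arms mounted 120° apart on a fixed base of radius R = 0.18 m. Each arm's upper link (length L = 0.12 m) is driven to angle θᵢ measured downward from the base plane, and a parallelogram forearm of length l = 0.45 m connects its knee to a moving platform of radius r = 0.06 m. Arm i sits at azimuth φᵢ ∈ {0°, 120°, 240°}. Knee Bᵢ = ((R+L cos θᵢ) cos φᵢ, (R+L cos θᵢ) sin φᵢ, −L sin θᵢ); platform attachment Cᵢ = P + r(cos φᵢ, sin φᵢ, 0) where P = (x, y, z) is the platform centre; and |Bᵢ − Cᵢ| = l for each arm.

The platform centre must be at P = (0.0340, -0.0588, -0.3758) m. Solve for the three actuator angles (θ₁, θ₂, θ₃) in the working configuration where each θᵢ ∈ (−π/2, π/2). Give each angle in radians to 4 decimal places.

rotate P by −φ1: (0.0340, -0.0588, -0.3758)
  A cos θ + B sin θ = C:  0.0860·cos θ + -0.3758·sin θ = 0.1501
  √(A²+B²)=0.3855;  θ1 = -1.3458+1.1709 ≈ -0.1749
rotate P by −φ2: (-0.0679, 0.0000, -0.3758)
  e−x'=0.1879;  (l²−L²−(e−x')²−y'²−z²)/2L = 0.0482
  θ2 = atan2(B,A) + arccos(C/0.4202) = 0.3488
arm 3 (φ=240.0°): x'=0.0339, y'=0.0588
  A cos θ + B sin θ = C:  0.0861·cos θ + -0.3758·sin θ = 0.1500
  θ3 = atan2(B,A) + arccos(C/0.3855) = -0.1745

θ₁ = -0.1749, θ₂ = 0.3488, θ₃ = -0.1745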